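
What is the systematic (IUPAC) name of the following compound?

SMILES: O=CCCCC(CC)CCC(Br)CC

8-bromo-5-ethyldecanal

The longest chain bearing the –CHO group is 10 carbons long (decane).
The highest-priority functional group is an aldehyde (terminal –CHO), so the name ends in -al.
The numbering direction is chosen so that the aldehyde carbon is C-1 by definition.
This places a bromo group at C-8; an ethyl group at C-5.
Substituent prefixes are cited in alphabetical order (multiplying prefixes like di-/tri- are ignored for ordering).
Assembling the pieces gives 8-bromo-5-ethyldecanal.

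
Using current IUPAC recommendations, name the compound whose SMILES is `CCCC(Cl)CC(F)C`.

4-chloro-2-fluoroheptane

The longest continuous carbon chain has 7 atoms, so the parent hydride is heptane.
Choose the numbering such that the substituent locant set {2,4} is lower than {4,6} at the first point of difference.
With this numbering: a chloro group at C-4; a fluoro group at C-2.
Prefixes are listed alphabetically: chloro, fluoro.
The name is 4-chloro-2-fluoroheptane.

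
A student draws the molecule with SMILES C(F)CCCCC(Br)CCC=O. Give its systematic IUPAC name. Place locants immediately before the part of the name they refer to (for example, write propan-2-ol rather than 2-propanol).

4-bromo-9-fluorononanal

The longest chain bearing the –CHO group is 9 carbons long (nonane).
The highest-priority functional group is an aldehyde (terminal –CHO), so the name ends in -al.
Choose the numbering such that the aldehyde carbon is C-1 by definition.
This places a bromo group at C-4; a fluoro group at C-9.
Substituent prefixes are cited in alphabetical order (multiplying prefixes like di-/tri- are ignored for ordering).
Assembling the pieces gives 4-bromo-9-fluorononanal.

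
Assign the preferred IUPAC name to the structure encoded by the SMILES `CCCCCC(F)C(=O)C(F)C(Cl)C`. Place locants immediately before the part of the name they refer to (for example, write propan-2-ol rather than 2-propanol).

The longest chain bearing the carbonyl is 10 carbons long (decane).
A ketone (C=O on an internal carbon) is the principal characteristic group, giving the suffix -one.
Choose the numbering such that numbering from this end puts the carbonyl group at C-4 rather than C-7.
This places the carbonyl at C-4; a chloro group at C-2; fluoro groups at C-3 and C-5.
Prefixes are listed alphabetically: chloro, fluoro.
Putting it together: 2-chloro-3,5-difluorodecan-4-one.

2-chloro-3,5-difluorodecan-4-one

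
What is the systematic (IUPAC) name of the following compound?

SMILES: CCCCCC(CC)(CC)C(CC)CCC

4,5,5-triethyldecane

The longest continuous carbon chain has 10 atoms, so the parent hydride is decane.
Number the chain so that the substituent locant set {4,5,5} is lower than {6,6,7} at the first point of difference.
That gives ethyl groups at C-4 and C-5 (×2).
Assembling the pieces gives 4,5,5-triethyldecane.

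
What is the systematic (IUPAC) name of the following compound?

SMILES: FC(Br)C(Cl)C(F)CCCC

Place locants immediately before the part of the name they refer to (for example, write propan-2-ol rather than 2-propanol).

1-bromo-2-chloro-1,3-difluoroheptane

The parent chain contains 7 carbons (heptane).
Number the chain so that the substituent locant set {1,1,2,3} is lower than {5,6,7,7} at the first point of difference.
That gives a bromo group at C-1; a chloro group at C-2; fluoro groups at C-1 and C-3.
The substituents are ordered alphabetically, ignoring any di-/tri- multipliers.
Assembling the pieces gives 1-bromo-2-chloro-1,3-difluoroheptane.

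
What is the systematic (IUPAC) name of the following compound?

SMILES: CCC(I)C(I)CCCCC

3,4-diiodononane

The parent chain contains 9 carbons (nonane).
The numbering direction is chosen so that the substituent locant set {3,4} is lower than {6,7} at the first point of difference.
With this numbering: iodo groups at C-3 and C-4.
Assembling the pieces gives 3,4-diiodononane.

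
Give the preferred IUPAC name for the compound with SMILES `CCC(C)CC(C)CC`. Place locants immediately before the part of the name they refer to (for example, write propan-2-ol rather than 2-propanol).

3,5-dimethylheptane

The parent chain contains 7 carbons (heptane).
The molecule is symmetric, so either numbering direction gives the same locants.
With this numbering: methyl groups at C-3 and C-5.
The name is 3,5-dimethylheptane.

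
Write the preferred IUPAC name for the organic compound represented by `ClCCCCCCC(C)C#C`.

The longest carbon chain that includes the multiple bond has 9 carbons, so the parent hydride is nonane.
There is one C≡C triple bond, indicated by the ending -yne.
Number the chain so that numbering from this end puts the triple bond at C-1 rather than C-8.
That gives the triple bond between C-1 and C-2; a chloro group at C-9; a methyl group at C-3.
The substituents are ordered alphabetically, ignoring any di-/tri- multipliers.
Assembling the pieces gives 9-chloro-3-methylnon-1-yne.

9-chloro-3-methylnon-1-yne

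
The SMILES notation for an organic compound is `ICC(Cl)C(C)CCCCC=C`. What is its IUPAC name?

8-chloro-9-iodo-7-methylnon-1-ene

The longest chain bearing the multiple bond is 9 carbons long (nonane).
The chain contains a C=C double bond, so the unsaturation ending is -ene.
The numbering direction is chosen so that numbering from this end puts the double bond at C-1 rather than C-8.
With this numbering: the double bond between C-1 and C-2; a chloro group at C-8; an iodo group at C-9; a methyl group at C-7.
Substituent prefixes are cited in alphabetical order (multiplying prefixes like di-/tri- are ignored for ordering).
Assembling the pieces gives 8-chloro-9-iodo-7-methylnon-1-ene.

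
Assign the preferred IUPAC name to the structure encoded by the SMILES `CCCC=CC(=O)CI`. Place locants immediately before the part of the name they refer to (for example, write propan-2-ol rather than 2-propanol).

Counting along the main chain through the carbonyl and the multiple bond gives 7 carbons: the parent is heptane.
A ketone (C=O on an internal carbon) is the principal characteristic group, giving the suffix -one.
The chain contains a C=C double bond, so the unsaturation ending is -ene.
Choose the numbering such that numbering from this end puts the carbonyl group at C-2 rather than C-6.
With this numbering: the carbonyl at C-2; the double bond between C-3 and C-4; an iodo group at C-1.
The name is 1-iodohept-3-en-2-one.

1-iodohept-3-en-2-one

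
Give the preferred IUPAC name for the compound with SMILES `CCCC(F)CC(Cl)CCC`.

4-chloro-6-fluorononane

The parent chain contains 9 carbons (nonane).
Choose the numbering such that the locant sets are identical either way, so the alphabetically earlier chloro substituent takes the lower locant (4 rather than 6).
That gives a chloro group at C-4; a fluoro group at C-6.
Substituent prefixes are cited in alphabetical order (multiplying prefixes like di-/tri- are ignored for ordering).
Putting it together: 4-chloro-6-fluorononane.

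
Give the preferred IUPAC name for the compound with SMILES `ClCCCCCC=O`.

The longest chain bearing the –CHO group is 6 carbons long (hexane).
The highest-priority functional group is an aldehyde (terminal –CHO), so the name ends in -al.
Number the chain so that the aldehyde carbon is C-1 by definition.
With this numbering: a chloro group at C-6.
Putting it together: 6-chlorohexanal.

6-chlorohexanal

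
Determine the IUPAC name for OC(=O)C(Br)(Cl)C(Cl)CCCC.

Counting along the main chain through the –COOH group gives 7 carbons: the parent is heptane.
The principal characteristic group is a carboxylic acid (terminal –COOH), named with the suffix -oic acid.
Choose the numbering such that the carboxylic acid carbon is C-1 by definition.
With this numbering: a bromo group at C-2; chloro groups at C-2 and C-3.
Prefixes are listed alphabetically: bromo, chloro.
The name is 2-bromo-2,3-dichloroheptanoic acid.

2-bromo-2,3-dichloroheptanoic acid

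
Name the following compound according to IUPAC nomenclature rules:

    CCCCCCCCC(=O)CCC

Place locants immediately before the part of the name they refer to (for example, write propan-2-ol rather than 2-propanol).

The longest chain bearing the carbonyl is 12 carbons long (dodecane).
The principal characteristic group is a ketone (C=O on an internal carbon), named with the suffix -one.
Choose the numbering such that numbering from this end puts the carbonyl group at C-4 rather than C-9.
This places the carbonyl at C-4.
The name is dodecan-4-one.

dodecan-4-one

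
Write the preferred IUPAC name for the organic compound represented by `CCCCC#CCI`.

The longest carbon chain that includes the multiple bond has 7 carbons, so the parent hydride is heptane.
A C≡C triple bond in the chain gives the infix -yne-.
Choose the numbering such that numbering from this end puts the triple bond at C-2 rather than C-5.
This places the triple bond between C-2 and C-3; an iodo group at C-1.
Putting it together: 1-iodohept-2-yne.

1-iodohept-2-yne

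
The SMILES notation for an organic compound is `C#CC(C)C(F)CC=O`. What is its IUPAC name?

The longest carbon chain that includes the –CHO group and the multiple bond has 6 carbons, so the parent hydride is hexane.
An aldehyde (terminal –CHO) is the principal characteristic group, giving the suffix -al.
The chain contains a C≡C triple bond, so the unsaturation ending is -yne.
Choose the numbering such that the aldehyde carbon is C-1 by definition.
That gives the triple bond between C-5 and C-6; a fluoro group at C-3; a methyl group at C-4.
Prefixes are listed alphabetically: fluoro, methyl.
Assembling the pieces gives 3-fluoro-4-methylhex-5-ynal.

3-fluoro-4-methylhex-5-ynal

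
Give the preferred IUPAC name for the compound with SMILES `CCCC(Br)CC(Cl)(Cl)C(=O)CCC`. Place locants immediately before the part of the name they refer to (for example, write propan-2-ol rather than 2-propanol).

7-bromo-5,5-dichlorodecan-4-one

The longest carbon chain that includes the carbonyl has 10 carbons, so the parent hydride is decane.
The highest-priority functional group is a ketone (C=O on an internal carbon), so the name ends in -one.
The numbering direction is chosen so that numbering from this end puts the carbonyl group at C-4 rather than C-7.
With this numbering: the carbonyl at C-4; a bromo group at C-7; two chloro groups at C-5.
Prefixes are listed alphabetically: bromo, chloro.
Assembling the pieces gives 7-bromo-5,5-dichlorodecan-4-one.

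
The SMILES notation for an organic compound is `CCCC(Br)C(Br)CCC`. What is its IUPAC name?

4,5-dibromooctane

The longest carbon chain is 8 atoms: the parent is octane.
The molecule is symmetric, so either numbering direction gives the same locants.
This places bromo groups at C-4 and C-5.
Putting it together: 4,5-dibromooctane.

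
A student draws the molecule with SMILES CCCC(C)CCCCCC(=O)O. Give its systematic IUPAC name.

The longest chain bearing the –COOH group is 10 carbons long (decane).
The principal characteristic group is a carboxylic acid (terminal –COOH), named with the suffix -oic acid.
Number the chain so that the carboxylic acid carbon is C-1 by definition.
That gives a methyl group at C-7.
Assembling the pieces gives 7-methyldecanoic acid.

7-methyldecanoic acid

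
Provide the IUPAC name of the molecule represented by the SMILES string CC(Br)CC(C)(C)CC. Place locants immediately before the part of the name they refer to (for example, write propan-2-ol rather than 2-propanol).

2-bromo-4,4-dimethylhexane

The parent chain contains 6 carbons (hexane).
The numbering direction is chosen so that the substituent locant set {2,4,4} is lower than {3,3,5} at the first point of difference.
This places a bromo group at C-2; two methyl groups at C-4.
The substituents are ordered alphabetically, ignoring any di-/tri- multipliers.
Putting it together: 2-bromo-4,4-dimethylhexane.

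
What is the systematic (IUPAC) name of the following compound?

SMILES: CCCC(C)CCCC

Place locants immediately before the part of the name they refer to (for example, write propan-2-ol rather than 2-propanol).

4-methyloctane

The parent chain contains 8 carbons (octane).
Number the chain so that the substituent locant set {4} is lower than {5} at the first point of difference.
With this numbering: a methyl group at C-4.
Putting it together: 4-methyloctane.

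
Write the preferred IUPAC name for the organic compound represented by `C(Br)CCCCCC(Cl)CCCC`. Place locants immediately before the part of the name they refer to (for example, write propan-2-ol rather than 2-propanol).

The parent chain contains 11 carbons (undecane).
Choose the numbering such that the substituent locant set {1,7} is lower than {5,11} at the first point of difference.
That gives a bromo group at C-1; a chloro group at C-7.
Prefixes are listed alphabetically: bromo, chloro.
Assembling the pieces gives 1-bromo-7-chloroundecane.

1-bromo-7-chloroundecane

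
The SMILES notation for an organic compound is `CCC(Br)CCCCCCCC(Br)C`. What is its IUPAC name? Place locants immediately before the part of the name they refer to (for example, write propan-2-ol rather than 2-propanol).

The parent chain contains 12 carbons (dodecane).
Number the chain so that the substituent locant set {2,10} is lower than {3,11} at the first point of difference.
This places bromo groups at C-2 and C-10.
The name is 2,10-dibromododecane.

2,10-dibromododecane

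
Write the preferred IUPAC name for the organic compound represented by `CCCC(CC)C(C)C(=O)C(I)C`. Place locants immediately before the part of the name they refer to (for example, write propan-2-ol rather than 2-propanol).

The longest carbon chain that includes the carbonyl has 8 carbons, so the parent hydride is octane.
The principal characteristic group is a ketone (C=O on an internal carbon), named with the suffix -one.
Choose the numbering such that numbering from this end puts the carbonyl group at C-3 rather than C-6.
With this numbering: the carbonyl at C-3; an ethyl group at C-5; an iodo group at C-2; a methyl group at C-4.
Substituent prefixes are cited in alphabetical order (multiplying prefixes like di-/tri- are ignored for ordering).
Putting it together: 5-ethyl-2-iodo-4-methyloctan-3-one.

5-ethyl-2-iodo-4-methyloctan-3-one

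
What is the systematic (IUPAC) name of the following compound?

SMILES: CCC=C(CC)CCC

4-ethylhept-3-ene

The longest chain bearing the multiple bond is 7 carbons long (heptane).
The chain contains a C=C double bond, so the unsaturation ending is -ene.
Choose the numbering such that numbering from this end puts the double bond at C-3 rather than C-4.
With this numbering: the double bond between C-3 and C-4; an ethyl group at C-4.
Assembling the pieces gives 4-ethylhept-3-ene.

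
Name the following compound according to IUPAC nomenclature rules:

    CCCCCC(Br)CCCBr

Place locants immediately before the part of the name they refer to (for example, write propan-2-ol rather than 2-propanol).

1,4-dibromononane

The longest continuous carbon chain has 9 atoms, so the parent hydride is nonane.
Choose the numbering such that the substituent locant set {1,4} is lower than {6,9} at the first point of difference.
With this numbering: bromo groups at C-1 and C-4.
Putting it together: 1,4-dibromononane.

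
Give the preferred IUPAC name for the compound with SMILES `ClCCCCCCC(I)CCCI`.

10-chloro-1,4-diiododecane

The longest continuous carbon chain has 10 atoms, so the parent hydride is decane.
The numbering direction is chosen so that the substituent locant set {1,4,10} is lower than {1,7,10} at the first point of difference.
This places a chloro group at C-10; iodo groups at C-1 and C-4.
The substituents are ordered alphabetically, ignoring any di-/tri- multipliers.
Assembling the pieces gives 10-chloro-1,4-diiododecane.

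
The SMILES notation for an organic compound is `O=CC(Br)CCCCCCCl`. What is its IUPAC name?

2-bromo-8-chlorooctanal

The longest chain bearing the –CHO group is 8 carbons long (octane).
The principal characteristic group is an aldehyde (terminal –CHO), named with the suffix -al.
The numbering direction is chosen so that the aldehyde carbon is C-1 by definition.
With this numbering: a bromo group at C-2; a chloro group at C-8.
Prefixes are listed alphabetically: bromo, chloro.
Assembling the pieces gives 2-bromo-8-chlorooctanal.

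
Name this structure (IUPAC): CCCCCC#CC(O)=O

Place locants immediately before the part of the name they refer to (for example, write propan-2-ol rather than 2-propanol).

oct-2-ynoic acid

The longest chain bearing the –COOH group and the multiple bond is 8 carbons long (octane).
The principal characteristic group is a carboxylic acid (terminal –COOH), named with the suffix -oic acid.
There is one C≡C triple bond, indicated by the ending -yne.
The numbering direction is chosen so that the carboxylic acid carbon is C-1 by definition.
With this numbering: the triple bond between C-2 and C-3.
Assembling the pieces gives oct-2-ynoic acid.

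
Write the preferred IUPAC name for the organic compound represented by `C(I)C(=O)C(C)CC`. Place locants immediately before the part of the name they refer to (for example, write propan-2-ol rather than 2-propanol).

1-iodo-3-methylpentan-2-one

Counting along the main chain through the carbonyl gives 5 carbons: the parent is pentane.
The principal characteristic group is a ketone (C=O on an internal carbon), named with the suffix -one.
Number the chain so that numbering from this end puts the carbonyl group at C-2 rather than C-4.
With this numbering: the carbonyl at C-2; an iodo group at C-1; a methyl group at C-3.
The substituents are ordered alphabetically, ignoring any di-/tri- multipliers.
Assembling the pieces gives 1-iodo-3-methylpentan-2-one.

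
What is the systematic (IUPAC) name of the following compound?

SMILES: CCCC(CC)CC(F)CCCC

The parent chain contains 10 carbons (decane).
The numbering direction is chosen so that the substituent locant set {4,6} is lower than {5,7} at the first point of difference.
This places an ethyl group at C-4; a fluoro group at C-6.
Prefixes are listed alphabetically: ethyl, fluoro.
Assembling the pieces gives 4-ethyl-6-fluorodecane.

4-ethyl-6-fluorodecane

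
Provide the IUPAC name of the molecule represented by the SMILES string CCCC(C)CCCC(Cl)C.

2-chloro-6-methylnonane

The parent chain contains 9 carbons (nonane).
Choose the numbering such that the substituent locant set {2,6} is lower than {4,8} at the first point of difference.
With this numbering: a chloro group at C-2; a methyl group at C-6.
Prefixes are listed alphabetically: chloro, methyl.
Putting it together: 2-chloro-6-methylnonane.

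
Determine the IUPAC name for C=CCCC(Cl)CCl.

5,6-dichlorohex-1-ene

Counting along the main chain through the multiple bond gives 6 carbons: the parent is hexane.
A C=C double bond in the chain gives the infix -ene-.
Number the chain so that numbering from this end puts the double bond at C-1 rather than C-5.
That gives the double bond between C-1 and C-2; chloro groups at C-5 and C-6.
Assembling the pieces gives 5,6-dichlorohex-1-ene.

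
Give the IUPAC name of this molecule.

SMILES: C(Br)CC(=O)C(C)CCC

1-bromo-4-methylheptan-3-one

Counting along the main chain through the carbonyl gives 7 carbons: the parent is heptane.
The principal characteristic group is a ketone (C=O on an internal carbon), named with the suffix -one.
Number the chain so that numbering from this end puts the carbonyl group at C-3 rather than C-5.
This places the carbonyl at C-3; a bromo group at C-1; a methyl group at C-4.
Prefixes are listed alphabetically: bromo, methyl.
Assembling the pieces gives 1-bromo-4-methylheptan-3-one.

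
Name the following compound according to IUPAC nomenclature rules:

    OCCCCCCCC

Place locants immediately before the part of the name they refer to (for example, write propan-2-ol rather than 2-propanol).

Counting along the main chain through the –OH group gives 8 carbons: the parent is octane.
An alcohol (–OH) is the principal characteristic group, giving the suffix -ol.
The numbering direction is chosen so that numbering from this end puts the hydroxyl group at C-1 rather than C-8.
With this numbering: the hydroxyl at C-1.
Assembling the pieces gives octan-1-ol.

octan-1-ol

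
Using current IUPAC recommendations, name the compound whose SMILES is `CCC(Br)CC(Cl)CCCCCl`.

7-bromo-1,5-dichlorononane

The parent chain contains 9 carbons (nonane).
The numbering direction is chosen so that the substituent locant set {1,5,7} is lower than {3,5,9} at the first point of difference.
This places a bromo group at C-7; chloro groups at C-1 and C-5.
Substituent prefixes are cited in alphabetical order (multiplying prefixes like di-/tri- are ignored for ordering).
Putting it together: 7-bromo-1,5-dichlorononane.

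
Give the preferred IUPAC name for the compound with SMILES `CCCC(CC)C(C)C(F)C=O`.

4-ethyl-2-fluoro-3-methylheptanal

The longest chain bearing the –CHO group is 7 carbons long (heptane).
An aldehyde (terminal –CHO) is the principal characteristic group, giving the suffix -al.
Choose the numbering such that the aldehyde carbon is C-1 by definition.
This places an ethyl group at C-4; a fluoro group at C-2; a methyl group at C-3.
Prefixes are listed alphabetically: ethyl, fluoro, methyl.
The name is 4-ethyl-2-fluoro-3-methylheptanal.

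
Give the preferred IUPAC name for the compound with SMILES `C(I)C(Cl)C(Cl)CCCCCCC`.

2,3-dichloro-1-iododecane

The longest carbon chain is 10 atoms: the parent is decane.
Choose the numbering such that the substituent locant set {1,2,3} is lower than {8,9,10} at the first point of difference.
This places chloro groups at C-2 and C-3; an iodo group at C-1.
The substituents are ordered alphabetically, ignoring any di-/tri- multipliers.
Assembling the pieces gives 2,3-dichloro-1-iododecane.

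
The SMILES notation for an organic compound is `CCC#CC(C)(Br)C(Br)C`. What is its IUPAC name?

The longest carbon chain that includes the multiple bond has 7 carbons, so the parent hydride is heptane.
The chain contains a C≡C triple bond, so the unsaturation ending is -yne.
Number the chain so that numbering from this end puts the triple bond at C-3 rather than C-4.
With this numbering: the triple bond between C-3 and C-4; bromo groups at C-5 and C-6; a methyl group at C-5.
Substituent prefixes are cited in alphabetical order (multiplying prefixes like di-/tri- are ignored for ordering).
Assembling the pieces gives 5,6-dibromo-5-methylhept-3-yne.

5,6-dibromo-5-methylhept-3-yne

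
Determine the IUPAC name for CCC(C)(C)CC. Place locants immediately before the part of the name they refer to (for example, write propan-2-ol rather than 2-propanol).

The longest carbon chain is 5 atoms: the parent is pentane.
Both numbering directions give the same locant set; either may be used.
With this numbering: two methyl groups at C-3.
The name is 3,3-dimethylpentane.

3,3-dimethylpentane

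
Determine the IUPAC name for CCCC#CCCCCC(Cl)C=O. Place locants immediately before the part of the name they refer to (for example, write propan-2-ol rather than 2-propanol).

The longest carbon chain that includes the –CHO group and the multiple bond has 11 carbons, so the parent hydride is undecane.
The highest-priority functional group is an aldehyde (terminal –CHO), so the name ends in -al.
The chain contains a C≡C triple bond, so the unsaturation ending is -yne.
Number the chain so that the aldehyde carbon is C-1 by definition.
That gives the triple bond between C-7 and C-8; a chloro group at C-2.
The name is 2-chloroundec-7-ynal.

2-chloroundec-7-ynal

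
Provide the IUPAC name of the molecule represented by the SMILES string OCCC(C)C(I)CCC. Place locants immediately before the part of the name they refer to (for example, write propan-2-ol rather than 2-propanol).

4-iodo-3-methylheptan-1-ol

The longest carbon chain that includes the –OH group has 7 carbons, so the parent hydride is heptane.
The highest-priority functional group is an alcohol (–OH), so the name ends in -ol.
The numbering direction is chosen so that numbering from this end puts the hydroxyl group at C-1 rather than C-7.
That gives the hydroxyl at C-1; an iodo group at C-4; a methyl group at C-3.
Prefixes are listed alphabetically: iodo, methyl.
The name is 4-iodo-3-methylheptan-1-ol.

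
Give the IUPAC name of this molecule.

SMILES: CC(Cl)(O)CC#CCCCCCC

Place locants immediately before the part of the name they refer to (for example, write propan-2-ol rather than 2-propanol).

2-chloroundec-4-yn-2-ol

Counting along the main chain through the –OH group and the multiple bond gives 11 carbons: the parent is undecane.
An alcohol (–OH) is the principal characteristic group, giving the suffix -ol.
The chain contains a C≡C triple bond, so the unsaturation ending is -yne.
Choose the numbering such that numbering from this end puts the hydroxyl group at C-2 rather than C-10.
With this numbering: the hydroxyl at C-2; the triple bond between C-4 and C-5; a chloro group at C-2.
The name is 2-chloroundec-4-yn-2-ol.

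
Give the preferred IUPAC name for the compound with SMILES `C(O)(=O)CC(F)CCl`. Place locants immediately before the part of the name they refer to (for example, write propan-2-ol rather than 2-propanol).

The longest chain bearing the –COOH group is 4 carbons long (butane).
The principal characteristic group is a carboxylic acid (terminal –COOH), named with the suffix -oic acid.
Choose the numbering such that the carboxylic acid carbon is C-1 by definition.
With this numbering: a chloro group at C-4; a fluoro group at C-3.
The substituents are ordered alphabetically, ignoring any di-/tri- multipliers.
The name is 4-chloro-3-fluorobutanoic acid.

4-chloro-3-fluorobutanoic acid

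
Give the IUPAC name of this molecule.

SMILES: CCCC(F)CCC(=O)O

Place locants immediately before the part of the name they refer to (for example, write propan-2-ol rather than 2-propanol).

4-fluoroheptanoic acid

The longest chain bearing the –COOH group is 7 carbons long (heptane).
The principal characteristic group is a carboxylic acid (terminal –COOH), named with the suffix -oic acid.
Number the chain so that the carboxylic acid carbon is C-1 by definition.
This places a fluoro group at C-4.
The name is 4-fluoroheptanoic acid.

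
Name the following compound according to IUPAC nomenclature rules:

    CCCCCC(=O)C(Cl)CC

3-chlorononan-4-one

The longest chain bearing the carbonyl is 9 carbons long (nonane).
The highest-priority functional group is a ketone (C=O on an internal carbon), so the name ends in -one.
Choose the numbering such that numbering from this end puts the carbonyl group at C-4 rather than C-6.
With this numbering: the carbonyl at C-4; a chloro group at C-3.
Putting it together: 3-chlorononan-4-one.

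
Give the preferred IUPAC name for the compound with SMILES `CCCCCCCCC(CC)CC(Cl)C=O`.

The longest chain bearing the –CHO group is 12 carbons long (dodecane).
The principal characteristic group is an aldehyde (terminal –CHO), named with the suffix -al.
Choose the numbering such that the aldehyde carbon is C-1 by definition.
This places a chloro group at C-2; an ethyl group at C-4.
The substituents are ordered alphabetically, ignoring any di-/tri- multipliers.
Putting it together: 2-chloro-4-ethyldodecanal.

2-chloro-4-ethyldodecanal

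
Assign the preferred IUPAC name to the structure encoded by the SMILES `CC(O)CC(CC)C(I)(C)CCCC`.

4-ethyl-5-iodo-5-methylnonan-2-ol

Counting along the main chain through the –OH group gives 9 carbons: the parent is nonane.
The principal characteristic group is an alcohol (–OH), named with the suffix -ol.
Choose the numbering such that numbering from this end puts the hydroxyl group at C-2 rather than C-8.
With this numbering: the hydroxyl at C-2; an ethyl group at C-4; an iodo group at C-5; a methyl group at C-5.
Substituent prefixes are cited in alphabetical order (multiplying prefixes like di-/tri- are ignored for ordering).
The name is 4-ethyl-5-iodo-5-methylnonan-2-ol.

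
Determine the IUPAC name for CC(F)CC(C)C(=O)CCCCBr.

The longest carbon chain that includes the carbonyl has 9 carbons, so the parent hydride is nonane.
The highest-priority functional group is a ketone (C=O on an internal carbon), so the name ends in -one.
Number the chain so that the substituent locant set {1,6,8} is lower than {2,4,9} at the first point of difference.
This places the carbonyl at C-5; a bromo group at C-1; a fluoro group at C-8; a methyl group at C-6.
Substituent prefixes are cited in alphabetical order (multiplying prefixes like di-/tri- are ignored for ordering).
The name is 1-bromo-8-fluoro-6-methylnonan-5-one.

1-bromo-8-fluoro-6-methylnonan-5-one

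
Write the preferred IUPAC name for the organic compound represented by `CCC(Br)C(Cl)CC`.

3-bromo-4-chlorohexane

The longest continuous carbon chain has 6 atoms, so the parent hydride is hexane.
Choose the numbering such that the locant sets are identical either way, so the alphabetically earlier bromo substituent takes the lower locant (3 rather than 4).
This places a bromo group at C-3; a chloro group at C-4.
Substituent prefixes are cited in alphabetical order (multiplying prefixes like di-/tri- are ignored for ordering).
Putting it together: 3-bromo-4-chlorohexane.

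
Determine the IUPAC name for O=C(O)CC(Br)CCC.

The longest carbon chain that includes the –COOH group has 6 carbons, so the parent hydride is hexane.
A carboxylic acid (terminal –COOH) is the principal characteristic group, giving the suffix -oic acid.
The numbering direction is chosen so that the carboxylic acid carbon is C-1 by definition.
That gives a bromo group at C-3.
The name is 3-bromohexanoic acid.

3-bromohexanoic acid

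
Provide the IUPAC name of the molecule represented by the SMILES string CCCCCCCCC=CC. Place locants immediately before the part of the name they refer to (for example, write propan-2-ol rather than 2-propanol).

Counting along the main chain through the multiple bond gives 11 carbons: the parent is undecane.
The chain contains a C=C double bond, so the unsaturation ending is -ene.
Choose the numbering such that numbering from this end puts the double bond at C-2 rather than C-9.
That gives the double bond between C-2 and C-3.
Assembling the pieces gives undec-2-ene.

undec-2-ene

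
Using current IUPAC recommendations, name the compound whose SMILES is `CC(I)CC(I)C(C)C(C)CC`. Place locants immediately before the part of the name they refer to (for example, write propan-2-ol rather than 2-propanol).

The longest continuous carbon chain has 8 atoms, so the parent hydride is octane.
The numbering direction is chosen so that the substituent locant set {2,4,5,6} is lower than {3,4,5,7} at the first point of difference.
This places iodo groups at C-2 and C-4; methyl groups at C-5 and C-6.
Prefixes are listed alphabetically: iodo, methyl.
Putting it together: 2,4-diiodo-5,6-dimethyloctane.

2,4-diiodo-5,6-dimethyloctane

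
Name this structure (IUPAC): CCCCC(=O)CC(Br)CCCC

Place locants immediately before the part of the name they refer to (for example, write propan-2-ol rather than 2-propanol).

7-bromoundecan-5-one

The longest chain bearing the carbonyl is 11 carbons long (undecane).
The principal characteristic group is a ketone (C=O on an internal carbon), named with the suffix -one.
Number the chain so that numbering from this end puts the carbonyl group at C-5 rather than C-7.
With this numbering: the carbonyl at C-5; a bromo group at C-7.
The name is 7-bromoundecan-5-one.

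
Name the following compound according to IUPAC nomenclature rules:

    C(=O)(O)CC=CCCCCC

The longest carbon chain that includes the –COOH group and the multiple bond has 9 carbons, so the parent hydride is nonane.
A carboxylic acid (terminal –COOH) is the principal characteristic group, giving the suffix -oic acid.
The chain contains a C=C double bond, so the unsaturation ending is -ene.
Choose the numbering such that the carboxylic acid carbon is C-1 by definition.
That gives the double bond between C-3 and C-4.
Putting it together: non-3-enoic acid.

non-3-enoic acid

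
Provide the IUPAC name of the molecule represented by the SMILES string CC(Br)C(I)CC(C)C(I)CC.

The parent chain contains 8 carbons (octane).
Choose the numbering such that the substituent locant set {2,3,5,6} is lower than {3,4,6,7} at the first point of difference.
This places a bromo group at C-2; iodo groups at C-3 and C-6; a methyl group at C-5.
Prefixes are listed alphabetically: bromo, iodo, methyl.
The name is 2-bromo-3,6-diiodo-5-methyloctane.

2-bromo-3,6-diiodo-5-methyloctane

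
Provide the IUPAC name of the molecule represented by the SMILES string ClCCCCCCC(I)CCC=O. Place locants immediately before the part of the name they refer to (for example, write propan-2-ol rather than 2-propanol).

10-chloro-4-iododecanal

Counting along the main chain through the –CHO group gives 10 carbons: the parent is decane.
An aldehyde (terminal –CHO) is the principal characteristic group, giving the suffix -al.
Number the chain so that the aldehyde carbon is C-1 by definition.
That gives a chloro group at C-10; an iodo group at C-4.
The substituents are ordered alphabetically, ignoring any di-/tri- multipliers.
Putting it together: 10-chloro-4-iododecanal.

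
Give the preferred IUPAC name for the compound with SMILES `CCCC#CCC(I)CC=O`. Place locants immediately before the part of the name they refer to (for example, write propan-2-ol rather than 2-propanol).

The longest carbon chain that includes the –CHO group and the multiple bond has 9 carbons, so the parent hydride is nonane.
The principal characteristic group is an aldehyde (terminal –CHO), named with the suffix -al.
A C≡C triple bond in the chain gives the infix -yne-.
The numbering direction is chosen so that the aldehyde carbon is C-1 by definition.
This places the triple bond between C-5 and C-6; an iodo group at C-3.
Putting it together: 3-iodonon-5-ynal.

3-iodonon-5-ynal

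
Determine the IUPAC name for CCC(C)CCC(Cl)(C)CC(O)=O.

The longest carbon chain that includes the –COOH group has 8 carbons, so the parent hydride is octane.
The principal characteristic group is a carboxylic acid (terminal –COOH), named with the suffix -oic acid.
The numbering direction is chosen so that the carboxylic acid carbon is C-1 by definition.
That gives a chloro group at C-3; methyl groups at C-3 and C-6.
Substituent prefixes are cited in alphabetical order (multiplying prefixes like di-/tri- are ignored for ordering).
Assembling the pieces gives 3-chloro-3,6-dimethyloctanoic acid.

3-chloro-3,6-dimethyloctanoic acid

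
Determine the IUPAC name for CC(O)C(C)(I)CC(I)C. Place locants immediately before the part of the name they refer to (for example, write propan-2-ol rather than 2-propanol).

3,5-diiodo-3-methylhexan-2-ol

The longest carbon chain that includes the –OH group has 6 carbons, so the parent hydride is hexane.
An alcohol (–OH) is the principal characteristic group, giving the suffix -ol.
Number the chain so that numbering from this end puts the hydroxyl group at C-2 rather than C-5.
With this numbering: the hydroxyl at C-2; iodo groups at C-3 and C-5; a methyl group at C-3.
The substituents are ordered alphabetically, ignoring any di-/tri- multipliers.
Putting it together: 3,5-diiodo-3-methylhexan-2-ol.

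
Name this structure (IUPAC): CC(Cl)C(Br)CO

2-bromo-3-chlorobutan-1-ol

The longest chain bearing the –OH group is 4 carbons long (butane).
An alcohol (–OH) is the principal characteristic group, giving the suffix -ol.
The numbering direction is chosen so that numbering from this end puts the hydroxyl group at C-1 rather than C-4.
With this numbering: the hydroxyl at C-1; a bromo group at C-2; a chloro group at C-3.
The substituents are ordered alphabetically, ignoring any di-/tri- multipliers.
Putting it together: 2-bromo-3-chlorobutan-1-ol.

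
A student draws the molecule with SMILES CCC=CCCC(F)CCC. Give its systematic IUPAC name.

7-fluorodec-3-ene

The longest chain bearing the multiple bond is 10 carbons long (decane).
There is one C=C double bond, indicated by the ending -ene.
Choose the numbering such that numbering from this end puts the double bond at C-3 rather than C-7.
That gives the double bond between C-3 and C-4; a fluoro group at C-7.
Putting it together: 7-fluorodec-3-ene.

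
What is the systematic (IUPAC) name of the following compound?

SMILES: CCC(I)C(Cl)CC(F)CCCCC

The parent chain contains 11 carbons (undecane).
Number the chain so that the substituent locant set {3,4,6} is lower than {6,8,9} at the first point of difference.
That gives a chloro group at C-4; a fluoro group at C-6; an iodo group at C-3.
Prefixes are listed alphabetically: chloro, fluoro, iodo.
The name is 4-chloro-6-fluoro-3-iodoundecane.

4-chloro-6-fluoro-3-iodoundecane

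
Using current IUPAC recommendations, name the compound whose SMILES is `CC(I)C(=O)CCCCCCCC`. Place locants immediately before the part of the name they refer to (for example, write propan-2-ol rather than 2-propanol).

The longest carbon chain that includes the carbonyl has 11 carbons, so the parent hydride is undecane.
A ketone (C=O on an internal carbon) is the principal characteristic group, giving the suffix -one.
Number the chain so that numbering from this end puts the carbonyl group at C-3 rather than C-9.
This places the carbonyl at C-3; an iodo group at C-2.
Assembling the pieces gives 2-iodoundecan-3-one.

2-iodoundecan-3-one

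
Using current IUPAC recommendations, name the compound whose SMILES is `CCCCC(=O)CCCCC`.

Counting along the main chain through the carbonyl gives 10 carbons: the parent is decane.
A ketone (C=O on an internal carbon) is the principal characteristic group, giving the suffix -one.
Choose the numbering such that numbering from this end puts the carbonyl group at C-5 rather than C-6.
With this numbering: the carbonyl at C-5.
The name is decan-5-one.

decan-5-one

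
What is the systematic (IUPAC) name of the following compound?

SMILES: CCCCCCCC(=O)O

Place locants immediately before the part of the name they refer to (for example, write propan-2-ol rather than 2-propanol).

The longest carbon chain that includes the –COOH group has 8 carbons, so the parent hydride is octane.
The principal characteristic group is a carboxylic acid (terminal –COOH), named with the suffix -oic acid.
Choose the numbering such that the carboxylic acid carbon is C-1 by definition.
Assembling the pieces gives octanoic acid.

octanoic acid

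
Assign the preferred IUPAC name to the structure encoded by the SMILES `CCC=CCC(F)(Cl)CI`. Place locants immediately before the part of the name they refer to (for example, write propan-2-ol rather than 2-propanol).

Counting along the main chain through the multiple bond gives 7 carbons: the parent is heptane.
There is one C=C double bond, indicated by the ending -ene.
Choose the numbering such that numbering from this end puts the double bond at C-3 rather than C-4.
With this numbering: the double bond between C-3 and C-4; a chloro group at C-6; a fluoro group at C-6; an iodo group at C-7.
Substituent prefixes are cited in alphabetical order (multiplying prefixes like di-/tri- are ignored for ordering).
The name is 6-chloro-6-fluoro-7-iodohept-3-ene.

6-chloro-6-fluoro-7-iodohept-3-ene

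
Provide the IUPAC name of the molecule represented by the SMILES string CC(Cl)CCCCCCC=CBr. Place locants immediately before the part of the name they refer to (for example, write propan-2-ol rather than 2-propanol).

1-bromo-9-chlorodec-1-ene

The longest carbon chain that includes the multiple bond has 10 carbons, so the parent hydride is decane.
There is one C=C double bond, indicated by the ending -ene.
The numbering direction is chosen so that numbering from this end puts the double bond at C-1 rather than C-9.
With this numbering: the double bond between C-1 and C-2; a bromo group at C-1; a chloro group at C-9.
Prefixes are listed alphabetically: bromo, chloro.
The name is 1-bromo-9-chlorodec-1-ene.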